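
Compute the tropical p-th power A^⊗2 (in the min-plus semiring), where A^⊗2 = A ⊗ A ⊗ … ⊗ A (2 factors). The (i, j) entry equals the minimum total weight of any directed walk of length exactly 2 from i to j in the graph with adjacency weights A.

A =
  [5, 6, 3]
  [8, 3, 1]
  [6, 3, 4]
A^⊗2 =
  [9, 6, 7]
  [7, 4, 4]
  [10, 6, 4]

Each entry (A^⊗2)_ij equals the minimum over all length-2 walks i = v_0 → v_1 → … → v_2 = j of Σ_t A[v_t][v_{t+1}]. For example, for (i, j) = (0, 2) we minimise over 3 possible intermediate vertex sequences; the minimum is 7, attained along the walk 0 → 1 → 2.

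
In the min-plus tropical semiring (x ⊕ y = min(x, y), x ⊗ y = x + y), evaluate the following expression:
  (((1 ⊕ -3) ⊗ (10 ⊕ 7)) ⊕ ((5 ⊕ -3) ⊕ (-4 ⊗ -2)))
(((1 ⊕ -3) ⊗ (10 ⊕ 7)) ⊕ ((5 ⊕ -3) ⊕ (-4 ⊗ -2))) = -6

Expand innermost to outermost. Recall ⊕ takes the minimum of its arguments and ⊗ takes their sum. Working out the expression (((1 ⊕ -3) ⊗ (10 ⊕ 7)) ⊕ ((5 ⊕ -3) ⊕ (-4 ⊗ -2))) gives -6.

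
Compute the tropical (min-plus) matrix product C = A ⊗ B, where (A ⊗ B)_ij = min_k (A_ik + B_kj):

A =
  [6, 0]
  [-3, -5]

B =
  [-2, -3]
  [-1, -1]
A ⊗ B =
  [-1, -1]
  [-6, -6]

Apply the min-plus product entry-by-entry:
  C[0][0] = min over k of (A[0][0] + B[0][0] = 6 + -2 = 4, A[0][1] + B[1][0] = 0 + -1 = -1) = -1 (attained at k = 1)
  C[0][1] = min over k of (A[0][0] + B[0][1] = 6 + -3 = 3, A[0][1] + B[1][1] = 0 + -1 = -1) = -1 (attained at k = 1)
  C[1][0] = min over k of (A[1][0] + B[0][0] = -3 + -2 = -5, A[1][1] + B[1][0] = -5 + -1 = -6) = -6 (attained at k = 1)
  C[1][1] = min over k of (A[1][0] + B[0][1] = -3 + -3 = -6, A[1][1] + B[1][1] = -5 + -1 = -6) = -6 (attained at k = 0)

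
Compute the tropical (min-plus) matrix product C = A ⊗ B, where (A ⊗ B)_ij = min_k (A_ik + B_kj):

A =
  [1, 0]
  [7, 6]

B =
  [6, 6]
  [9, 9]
A ⊗ B =
  [7, 7]
  [13, 13]

Apply the min-plus product entry-by-entry:
  C[0][0] = min over k of (A[0][0] + B[0][0] = 1 + 6 = 7, A[0][1] + B[1][0] = 0 + 9 = 9) = 7 (attained at k = 0)
  C[0][1] = min over k of (A[0][0] + B[0][1] = 1 + 6 = 7, A[0][1] + B[1][1] = 0 + 9 = 9) = 7 (attained at k = 0)
  C[1][0] = min over k of (A[1][0] + B[0][0] = 7 + 6 = 13, A[1][1] + B[1][0] = 6 + 9 = 15) = 13 (attained at k = 0)
  C[1][1] = min over k of (A[1][0] + B[0][1] = 7 + 6 = 13, A[1][1] + B[1][1] = 6 + 9 = 15) = 13 (attained at k = 0)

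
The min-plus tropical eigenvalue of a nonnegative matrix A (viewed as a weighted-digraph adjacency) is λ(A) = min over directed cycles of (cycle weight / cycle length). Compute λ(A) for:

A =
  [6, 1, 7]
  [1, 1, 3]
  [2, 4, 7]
λ(A) = 1

Enumerate directed cycles and compute their means (weight / length). Sample:
  cycle 0 → 0: weight = 6, length = 1, mean = 6/1 ≈ 6.000
  cycle 1 → 1: weight = 1, length = 1, mean = 1/1 ≈ 1.000
  cycle 2 → 2: weight = 7, length = 1, mean = 7/1 ≈ 7.000
  cycle 0 → 1 → 0: weight = 2, length = 2, mean = 2/2 ≈ 1.000
  cycle 0 → 2 → 0: weight = 9, length = 2, mean = 9/2 ≈ 4.500
  cycle 1 → 0 → 1: weight = 2, length = 2, mean = 2/2 ≈ 1.000
Minimum mean = 1.000, attained e.g. along the cycle 1 → 1 with weight 1 and length 1. So λ(A) = 1/1 = 1.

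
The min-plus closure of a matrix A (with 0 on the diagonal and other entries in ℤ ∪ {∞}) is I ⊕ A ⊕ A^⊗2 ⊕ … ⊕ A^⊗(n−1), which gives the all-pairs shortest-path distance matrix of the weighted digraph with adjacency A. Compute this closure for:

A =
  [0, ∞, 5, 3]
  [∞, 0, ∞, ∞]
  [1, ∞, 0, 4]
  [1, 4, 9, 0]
Closure =
  [0, 7, 5, 3]
  [∞, 0, ∞, ∞]
  [1, 8, 0, 4]
  [1, 4, 6, 0]

This is the Floyd-Warshall all-pairs shortest-path computation. For each intermediate vertex k = 0, 1, …, 3, update dist[i][j] ← min(dist[i][j], dist[i][k] + dist[k][j]). The final matrix gives, for each (i, j), the minimum total weight of any directed path from i to j (possibly empty when i = j).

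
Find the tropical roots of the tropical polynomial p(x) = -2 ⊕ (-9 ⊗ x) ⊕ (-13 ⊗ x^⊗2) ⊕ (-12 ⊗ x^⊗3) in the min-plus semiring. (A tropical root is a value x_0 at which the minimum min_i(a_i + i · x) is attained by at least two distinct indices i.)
Roots: {-1, 4, 7}

Each tropical root is a break point of the lower envelope of the lines y = a_i + i · x (there are 4 lines, with slopes 0, 1, ..., 3). Only the lines that attain the minimum somewhere contribute to roots; other lines are dominated. Here the surviving (envelope) indices are i = 3, i = 2, i = 1, i = 0.
Intersections between consecutive envelope lines give the roots: for adjacent envelope indices i < j the intersection is x = (a_i − a_j) / (j − i). Reading off the sorted break points: {-1, 4, 7}.
Verification: at each break x_0, at least two indices attain the minimum of min_i(a_i + i · x_0).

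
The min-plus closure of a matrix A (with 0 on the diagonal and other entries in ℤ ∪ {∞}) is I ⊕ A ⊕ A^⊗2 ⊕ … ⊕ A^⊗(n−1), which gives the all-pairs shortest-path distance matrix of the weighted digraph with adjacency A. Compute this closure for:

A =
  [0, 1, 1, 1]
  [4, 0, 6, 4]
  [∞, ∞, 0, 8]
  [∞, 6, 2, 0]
Closure =
  [0, 1, 1, 1]
  [4, 0, 5, 4]
  [18, 14, 0, 8]
  [10, 6, 2, 0]

This is the Floyd-Warshall all-pairs shortest-path computation. For each intermediate vertex k = 0, 1, …, 3, update dist[i][j] ← min(dist[i][j], dist[i][k] + dist[k][j]). The final matrix gives, for each (i, j), the minimum total weight of any directed path from i to j (possibly empty when i = j).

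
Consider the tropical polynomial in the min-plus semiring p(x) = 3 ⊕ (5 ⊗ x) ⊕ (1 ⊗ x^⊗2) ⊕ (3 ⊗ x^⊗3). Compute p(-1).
p(-1) = -1

A tropical monomial a ⊗ x^⊗i evaluates to a + i · x. Evaluating each term at x = -1:
  Term 0 contributes 3 + 0 · -1 = 3
  Term 1 contributes 5 + 1 · -1 = 4
  Term 2 contributes 1 + 2 · -1 = -1
  Term 3 contributes 3 + 3 · -1 = 0
p(-1) = ⊕ of these = min[3, 4, -1, 0] = -1.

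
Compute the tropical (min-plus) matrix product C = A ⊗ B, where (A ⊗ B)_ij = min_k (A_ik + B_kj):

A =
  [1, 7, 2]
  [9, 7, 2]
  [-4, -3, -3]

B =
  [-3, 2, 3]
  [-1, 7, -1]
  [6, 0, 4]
A ⊗ B =
  [-2, 2, 4]
  [6, 2, 6]
  [-7, -3, -4]

Apply the min-plus product entry-by-entry:
  C[0][0] = min over k of (A[0][0] + B[0][0] = 1 + -3 = -2, A[0][1] + B[1][0] = 7 + -1 = 6, A[0][2] + B[2][0] = 2 + 6 = 8) = -2 (attained at k = 0)
  C[0][1] = min over k of (A[0][0] + B[0][1] = 1 + 2 = 3, A[0][1] + B[1][1] = 7 + 7 = 14, A[0][2] + B[2][1] = 2 + 0 = 2) = 2 (attained at k = 2)
  C[0][2] = min over k of (A[0][0] + B[0][2] = 1 + 3 = 4, A[0][1] + B[1][2] = 7 + -1 = 6, A[0][2] + B[2][2] = 2 + 4 = 6) = 4 (attained at k = 0)
  C[1][0] = min over k of (A[1][0] + B[0][0] = 9 + -3 = 6, A[1][1] + B[1][0] = 7 + -1 = 6, A[1][2] + B[2][0] = 2 + 6 = 8) = 6 (attained at k = 0)
  C[1][1] = min over k of (A[1][0] + B[0][1] = 9 + 2 = 11, A[1][1] + B[1][1] = 7 + 7 = 14, A[1][2] + B[2][1] = 2 + 0 = 2) = 2 (attained at k = 2)
  C[1][2] = min over k of (A[1][0] + B[0][2] = 9 + 3 = 12, A[1][1] + B[1][2] = 7 + -1 = 6, A[1][2] + B[2][2] = 2 + 4 = 6) = 6 (attained at k = 1)
  C[2][0] = min over k of (A[2][0] + B[0][0] = -4 + -3 = -7, A[2][1] + B[1][0] = -3 + -1 = -4, A[2][2] + B[2][0] = -3 + 6 = 3) = -7 (attained at k = 0)
  C[2][1] = min over k of (A[2][0] + B[0][1] = -4 + 2 = -2, A[2][1] + B[1][1] = -3 + 7 = 4, A[2][2] + B[2][1] = -3 + 0 = -3) = -3 (attained at k = 2)
  C[2][2] = min over k of (A[2][0] + B[0][2] = -4 + 3 = -1, A[2][1] + B[1][2] = -3 + -1 = -4, A[2][2] + B[2][2] = -3 + 4 = 1) = -4 (attained at k = 1)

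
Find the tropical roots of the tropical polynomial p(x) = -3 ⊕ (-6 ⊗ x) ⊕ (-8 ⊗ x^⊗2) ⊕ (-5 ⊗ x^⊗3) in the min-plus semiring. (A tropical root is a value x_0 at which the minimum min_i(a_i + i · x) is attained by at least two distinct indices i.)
Roots: {-3, 2, 3}

Each tropical root is a break point of the lower envelope of the lines y = a_i + i · x (there are 4 lines, with slopes 0, 1, ..., 3). Only the lines that attain the minimum somewhere contribute to roots; other lines are dominated. Here the surviving (envelope) indices are i = 3, i = 2, i = 1, i = 0.
Intersections between consecutive envelope lines give the roots: for adjacent envelope indices i < j the intersection is x = (a_i − a_j) / (j − i). Reading off the sorted break points: {-3, 2, 3}.
Verification: at each break x_0, at least two indices attain the minimum of min_i(a_i + i · x_0).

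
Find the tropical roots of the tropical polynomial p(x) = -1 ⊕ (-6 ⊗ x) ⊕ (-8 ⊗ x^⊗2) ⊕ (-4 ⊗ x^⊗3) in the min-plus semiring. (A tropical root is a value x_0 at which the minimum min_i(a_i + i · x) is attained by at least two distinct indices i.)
Roots: {-4, 2, 5}

Each tropical root is a break point of the lower envelope of the lines y = a_i + i · x (there are 4 lines, with slopes 0, 1, ..., 3). Only the lines that attain the minimum somewhere contribute to roots; other lines are dominated. Here the surviving (envelope) indices are i = 3, i = 2, i = 1, i = 0.
Intersections between consecutive envelope lines give the roots: for adjacent envelope indices i < j the intersection is x = (a_i − a_j) / (j − i). Reading off the sorted break points: {-4, 2, 5}.
Verification: at each break x_0, at least two indices attain the minimum of min_i(a_i + i · x_0).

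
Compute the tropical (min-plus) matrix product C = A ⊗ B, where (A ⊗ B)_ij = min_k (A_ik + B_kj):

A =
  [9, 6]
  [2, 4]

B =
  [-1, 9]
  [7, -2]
A ⊗ B =
  [8, 4]
  [1, 2]

Apply the min-plus product entry-by-entry:
  C[0][0] = min over k of (A[0][0] + B[0][0] = 9 + -1 = 8, A[0][1] + B[1][0] = 6 + 7 = 13) = 8 (attained at k = 0)
  C[0][1] = min over k of (A[0][0] + B[0][1] = 9 + 9 = 18, A[0][1] + B[1][1] = 6 + -2 = 4) = 4 (attained at k = 1)
  C[1][0] = min over k of (A[1][0] + B[0][0] = 2 + -1 = 1, A[1][1] + B[1][0] = 4 + 7 = 11) = 1 (attained at k = 0)
  C[1][1] = min over k of (A[1][0] + B[0][1] = 2 + 9 = 11, A[1][1] + B[1][1] = 4 + -2 = 2) = 2 (attained at k = 1)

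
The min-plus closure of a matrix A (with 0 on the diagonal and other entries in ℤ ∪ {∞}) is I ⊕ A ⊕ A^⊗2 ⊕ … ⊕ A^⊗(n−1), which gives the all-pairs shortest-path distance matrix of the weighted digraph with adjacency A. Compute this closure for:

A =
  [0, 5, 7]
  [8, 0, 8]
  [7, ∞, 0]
Closure =
  [0, 5, 7]
  [8, 0, 8]
  [7, 12, 0]

This is the Floyd-Warshall all-pairs shortest-path computation. For each intermediate vertex k = 0, 1, …, 2, update dist[i][j] ← min(dist[i][j], dist[i][k] + dist[k][j]). The final matrix gives, for each (i, j), the minimum total weight of any directed path from i to j (possibly empty when i = j).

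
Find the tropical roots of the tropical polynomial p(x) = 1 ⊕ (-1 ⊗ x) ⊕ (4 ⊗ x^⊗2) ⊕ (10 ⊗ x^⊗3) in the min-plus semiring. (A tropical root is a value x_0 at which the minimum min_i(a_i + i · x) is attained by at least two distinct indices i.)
Roots: {-6, -5, 2}

Each tropical root is a break point of the lower envelope of the lines y = a_i + i · x (there are 4 lines, with slopes 0, 1, ..., 3). Only the lines that attain the minimum somewhere contribute to roots; other lines are dominated. Here the surviving (envelope) indices are i = 3, i = 2, i = 1, i = 0.
Intersections between consecutive envelope lines give the roots: for adjacent envelope indices i < j the intersection is x = (a_i − a_j) / (j − i). Reading off the sorted break points: {-6, -5, 2}.
Verification: at each break x_0, at least two indices attain the minimum of min_i(a_i + i · x_0).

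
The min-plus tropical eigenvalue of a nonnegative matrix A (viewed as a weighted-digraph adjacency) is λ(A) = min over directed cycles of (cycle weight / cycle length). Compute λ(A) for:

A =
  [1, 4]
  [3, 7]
λ(A) = 1

Enumerate directed cycles and compute their means (weight / length). Sample:
  cycle 0 → 0: weight = 1, length = 1, mean = 1/1 ≈ 1.000
  cycle 1 → 1: weight = 7, length = 1, mean = 7/1 ≈ 7.000
  cycle 0 → 1 → 0: weight = 7, length = 2, mean = 7/2 ≈ 3.500
  cycle 1 → 0 → 1: weight = 7, length = 2, mean = 7/2 ≈ 3.500
Minimum mean = 1.000, attained e.g. along the cycle 0 → 0 with weight 1 and length 1. So λ(A) = 1/1 = 1.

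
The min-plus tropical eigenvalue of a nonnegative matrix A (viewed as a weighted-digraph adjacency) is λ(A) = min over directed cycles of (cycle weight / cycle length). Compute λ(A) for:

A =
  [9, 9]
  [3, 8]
λ(A) = 6

Enumerate directed cycles and compute their means (weight / length). Sample:
  cycle 0 → 0: weight = 9, length = 1, mean = 9/1 ≈ 9.000
  cycle 1 → 1: weight = 8, length = 1, mean = 8/1 ≈ 8.000
  cycle 0 → 1 → 0: weight = 12, length = 2, mean = 12/2 ≈ 6.000
  cycle 1 → 0 → 1: weight = 12, length = 2, mean = 12/2 ≈ 6.000
Minimum mean = 6.000, attained e.g. along the cycle 0 → 1 → 0 with weight 12 and length 2. So λ(A) = 12/2 = 6.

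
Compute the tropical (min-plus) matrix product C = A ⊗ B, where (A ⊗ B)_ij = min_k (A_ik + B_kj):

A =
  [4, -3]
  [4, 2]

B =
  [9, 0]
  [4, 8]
A ⊗ B =
  [1, 4]
  [6, 4]

Apply the min-plus product entry-by-entry:
  C[0][0] = min over k of (A[0][0] + B[0][0] = 4 + 9 = 13, A[0][1] + B[1][0] = -3 + 4 = 1) = 1 (attained at k = 1)
  C[0][1] = min over k of (A[0][0] + B[0][1] = 4 + 0 = 4, A[0][1] + B[1][1] = -3 + 8 = 5) = 4 (attained at k = 0)
  C[1][0] = min over k of (A[1][0] + B[0][0] = 4 + 9 = 13, A[1][1] + B[1][0] = 2 + 4 = 6) = 6 (attained at k = 1)
  C[1][1] = min over k of (A[1][0] + B[0][1] = 4 + 0 = 4, A[1][1] + B[1][1] = 2 + 8 = 10) = 4 (attained at k = 0)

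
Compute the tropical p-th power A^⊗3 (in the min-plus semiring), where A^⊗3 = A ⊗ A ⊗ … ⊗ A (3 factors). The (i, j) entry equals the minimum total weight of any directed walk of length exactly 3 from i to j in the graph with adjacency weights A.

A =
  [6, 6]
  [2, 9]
A^⊗3 =
  [14, 14]
  [10, 14]

Each entry (A^⊗3)_ij equals the minimum over all length-3 walks i = v_0 → v_1 → … → v_3 = j of Σ_t A[v_t][v_{t+1}]. For example, for (i, j) = (0, 1) we minimise over 4 possible intermediate vertex sequences; the minimum is 14, attained along the walk 0 → 1 → 0 → 1.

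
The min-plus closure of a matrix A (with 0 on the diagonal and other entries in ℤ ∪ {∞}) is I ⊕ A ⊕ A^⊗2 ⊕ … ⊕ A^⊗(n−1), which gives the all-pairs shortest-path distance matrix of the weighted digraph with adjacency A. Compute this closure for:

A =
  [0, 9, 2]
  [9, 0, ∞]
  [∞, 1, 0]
Closure =
  [0, 3, 2]
  [9, 0, 11]
  [10, 1, 0]

This is the Floyd-Warshall all-pairs shortest-path computation. For each intermediate vertex k = 0, 1, …, 2, update dist[i][j] ← min(dist[i][j], dist[i][k] + dist[k][j]). The final matrix gives, for each (i, j), the minimum total weight of any directed path from i to j (possibly empty when i = j).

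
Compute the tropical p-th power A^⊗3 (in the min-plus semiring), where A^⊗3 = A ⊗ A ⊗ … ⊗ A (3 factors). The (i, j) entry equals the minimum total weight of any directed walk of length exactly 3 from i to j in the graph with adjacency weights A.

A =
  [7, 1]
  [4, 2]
A^⊗3 =
  [7, 5]
  [8, 6]

Each entry (A^⊗3)_ij equals the minimum over all length-3 walks i = v_0 → v_1 → … → v_3 = j of Σ_t A[v_t][v_{t+1}]. For example, for (i, j) = (0, 1) we minimise over 4 possible intermediate vertex sequences; the minimum is 5, attained along the walk 0 → 1 → 1 → 1.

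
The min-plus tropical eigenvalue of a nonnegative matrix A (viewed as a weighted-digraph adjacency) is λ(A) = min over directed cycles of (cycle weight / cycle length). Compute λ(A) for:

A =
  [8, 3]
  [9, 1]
λ(A) = 1

Enumerate directed cycles and compute their means (weight / length). Sample:
  cycle 0 → 0: weight = 8, length = 1, mean = 8/1 ≈ 8.000
  cycle 1 → 1: weight = 1, length = 1, mean = 1/1 ≈ 1.000
  cycle 0 → 1 → 0: weight = 12, length = 2, mean = 12/2 ≈ 6.000
  cycle 1 → 0 → 1: weight = 12, length = 2, mean = 12/2 ≈ 6.000
Minimum mean = 1.000, attained e.g. along the cycle 1 → 1 with weight 1 and length 1. So λ(A) = 1/1 = 1.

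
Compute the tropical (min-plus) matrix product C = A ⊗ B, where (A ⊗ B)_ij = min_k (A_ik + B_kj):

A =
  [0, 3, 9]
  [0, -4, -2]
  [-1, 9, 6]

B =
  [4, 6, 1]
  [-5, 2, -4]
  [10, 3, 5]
A ⊗ B =
  [-2, 5, -1]
  [-9, -2, -8]
  [3, 5, 0]

Apply the min-plus product entry-by-entry:
  C[0][0] = min over k of (A[0][0] + B[0][0] = 0 + 4 = 4, A[0][1] + B[1][0] = 3 + -5 = -2, A[0][2] + B[2][0] = 9 + 10 = 19) = -2 (attained at k = 1)
  C[0][1] = min over k of (A[0][0] + B[0][1] = 0 + 6 = 6, A[0][1] + B[1][1] = 3 + 2 = 5, A[0][2] + B[2][1] = 9 + 3 = 12) = 5 (attained at k = 1)
  C[0][2] = min over k of (A[0][0] + B[0][2] = 0 + 1 = 1, A[0][1] + B[1][2] = 3 + -4 = -1, A[0][2] + B[2][2] = 9 + 5 = 14) = -1 (attained at k = 1)
  C[1][0] = min over k of (A[1][0] + B[0][0] = 0 + 4 = 4, A[1][1] + B[1][0] = -4 + -5 = -9, A[1][2] + B[2][0] = -2 + 10 = 8) = -9 (attained at k = 1)
  C[1][1] = min over k of (A[1][0] + B[0][1] = 0 + 6 = 6, A[1][1] + B[1][1] = -4 + 2 = -2, A[1][2] + B[2][1] = -2 + 3 = 1) = -2 (attained at k = 1)
  C[1][2] = min over k of (A[1][0] + B[0][2] = 0 + 1 = 1, A[1][1] + B[1][2] = -4 + -4 = -8, A[1][2] + B[2][2] = -2 + 5 = 3) = -8 (attained at k = 1)
  C[2][0] = min over k of (A[2][0] + B[0][0] = -1 + 4 = 3, A[2][1] + B[1][0] = 9 + -5 = 4, A[2][2] + B[2][0] = 6 + 10 = 16) = 3 (attained at k = 0)
  C[2][1] = min over k of (A[2][0] + B[0][1] = -1 + 6 = 5, A[2][1] + B[1][1] = 9 + 2 = 11, A[2][2] + B[2][1] = 6 + 3 = 9) = 5 (attained at k = 0)
  C[2][2] = min over k of (A[2][0] + B[0][2] = -1 + 1 = 0, A[2][1] + B[1][2] = 9 + -4 = 5, A[2][2] + B[2][2] = 6 + 5 = 11) = 0 (attained at k = 0)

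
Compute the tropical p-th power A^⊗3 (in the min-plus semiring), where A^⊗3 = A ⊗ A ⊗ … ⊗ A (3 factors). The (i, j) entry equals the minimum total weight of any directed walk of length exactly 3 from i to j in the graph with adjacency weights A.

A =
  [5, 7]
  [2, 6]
A^⊗3 =
  [14, 16]
  [11, 14]

Each entry (A^⊗3)_ij equals the minimum over all length-3 walks i = v_0 → v_1 → … → v_3 = j of Σ_t A[v_t][v_{t+1}]. For example, for (i, j) = (0, 1) we minimise over 4 possible intermediate vertex sequences; the minimum is 16, attained along the walk 0 → 1 → 0 → 1.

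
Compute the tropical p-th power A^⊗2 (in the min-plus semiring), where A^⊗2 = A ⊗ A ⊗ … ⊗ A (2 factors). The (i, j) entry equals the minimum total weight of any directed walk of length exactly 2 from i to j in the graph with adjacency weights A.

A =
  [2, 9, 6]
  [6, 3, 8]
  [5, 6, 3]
A^⊗2 =
  [4, 11, 8]
  [8, 6, 11]
  [7, 9, 6]

Each entry (A^⊗2)_ij equals the minimum over all length-2 walks i = v_0 → v_1 → … → v_2 = j of Σ_t A[v_t][v_{t+1}]. For example, for (i, j) = (0, 2) we minimise over 3 possible intermediate vertex sequences; the minimum is 8, attained along the walk 0 → 0 → 2.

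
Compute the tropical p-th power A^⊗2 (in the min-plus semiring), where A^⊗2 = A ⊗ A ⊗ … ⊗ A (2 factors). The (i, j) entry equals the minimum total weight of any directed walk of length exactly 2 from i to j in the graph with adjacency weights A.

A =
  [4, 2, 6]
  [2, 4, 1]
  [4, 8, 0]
A^⊗2 =
  [4, 6, 3]
  [5, 4, 1]
  [4, 6, 0]

Each entry (A^⊗2)_ij equals the minimum over all length-2 walks i = v_0 → v_1 → … → v_2 = j of Σ_t A[v_t][v_{t+1}]. For example, for (i, j) = (0, 2) we minimise over 3 possible intermediate vertex sequences; the minimum is 3, attained along the walk 0 → 1 → 2.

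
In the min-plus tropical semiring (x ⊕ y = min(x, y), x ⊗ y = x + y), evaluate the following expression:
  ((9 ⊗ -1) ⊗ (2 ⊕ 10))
((9 ⊗ -1) ⊗ (2 ⊕ 10)) = 10

Expand innermost to outermost. Recall ⊕ takes the minimum of its arguments and ⊗ takes their sum. Working out the expression ((9 ⊗ -1) ⊗ (2 ⊕ 10)) gives 10.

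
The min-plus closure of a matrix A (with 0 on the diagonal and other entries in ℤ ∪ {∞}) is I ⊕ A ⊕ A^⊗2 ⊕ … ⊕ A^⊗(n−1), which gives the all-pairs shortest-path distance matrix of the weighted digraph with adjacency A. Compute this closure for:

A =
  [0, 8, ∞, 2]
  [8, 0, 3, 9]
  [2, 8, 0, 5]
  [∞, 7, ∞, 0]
Closure =
  [0, 8, 11, 2]
  [5, 0, 3, 7]
  [2, 8, 0, 4]
  [12, 7, 10, 0]

This is the Floyd-Warshall all-pairs shortest-path computation. For each intermediate vertex k = 0, 1, …, 3, update dist[i][j] ← min(dist[i][j], dist[i][k] + dist[k][j]). The final matrix gives, for each (i, j), the minimum total weight of any directed path from i to j (possibly empty when i = j).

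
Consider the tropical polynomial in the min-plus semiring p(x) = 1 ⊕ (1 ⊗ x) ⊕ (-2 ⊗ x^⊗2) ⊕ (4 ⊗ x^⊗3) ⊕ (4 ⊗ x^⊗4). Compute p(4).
p(4) = 1

A tropical monomial a ⊗ x^⊗i evaluates to a + i · x. Evaluating each term at x = 4:
  Term 0 contributes 1 + 0 · 4 = 1
  Term 1 contributes 1 + 1 · 4 = 5
  Term 2 contributes -2 + 2 · 4 = 6
  Term 3 contributes 4 + 3 · 4 = 16
  Term 4 contributes 4 + 4 · 4 = 20
p(4) = ⊕ of these = min[1, 5, 6, 16, 20] = 1.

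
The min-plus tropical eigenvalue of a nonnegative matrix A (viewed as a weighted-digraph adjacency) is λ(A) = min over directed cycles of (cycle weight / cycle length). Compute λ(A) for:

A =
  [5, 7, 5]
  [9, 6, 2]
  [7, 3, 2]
λ(A) = 2

Enumerate directed cycles and compute their means (weight / length). Sample:
  cycle 0 → 0: weight = 5, length = 1, mean = 5/1 ≈ 5.000
  cycle 1 → 1: weight = 6, length = 1, mean = 6/1 ≈ 6.000
  cycle 2 → 2: weight = 2, length = 1, mean = 2/1 ≈ 2.000
  cycle 0 → 1 → 0: weight = 16, length = 2, mean = 16/2 ≈ 8.000
  cycle 0 → 2 → 0: weight = 12, length = 2, mean = 12/2 ≈ 6.000
  cycle 1 → 0 → 1: weight = 16, length = 2, mean = 16/2 ≈ 8.000
Minimum mean = 2.000, attained e.g. along the cycle 2 → 2 with weight 2 and length 1. So λ(A) = 2/1 = 2.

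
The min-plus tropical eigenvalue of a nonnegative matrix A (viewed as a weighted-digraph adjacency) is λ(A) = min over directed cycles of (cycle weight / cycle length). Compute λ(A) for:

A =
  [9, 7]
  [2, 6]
λ(A) = 9/2

Enumerate directed cycles and compute their means (weight / length). Sample:
  cycle 0 → 0: weight = 9, length = 1, mean = 9/1 ≈ 9.000
  cycle 1 → 1: weight = 6, length = 1, mean = 6/1 ≈ 6.000
  cycle 0 → 1 → 0: weight = 9, length = 2, mean = 9/2 ≈ 4.500
  cycle 1 → 0 → 1: weight = 9, length = 2, mean = 9/2 ≈ 4.500
Minimum mean = 4.500, attained e.g. along the cycle 0 → 1 → 0 with weight 9 and length 2. So λ(A) = 9/2 = 9/2.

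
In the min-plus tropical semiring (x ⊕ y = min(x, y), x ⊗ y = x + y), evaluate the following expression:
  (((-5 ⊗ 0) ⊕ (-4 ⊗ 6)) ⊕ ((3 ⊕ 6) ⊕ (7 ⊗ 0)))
(((-5 ⊗ 0) ⊕ (-4 ⊗ 6)) ⊕ ((3 ⊕ 6) ⊕ (7 ⊗ 0))) = -5

Expand innermost to outermost. Recall ⊕ takes the minimum of its arguments and ⊗ takes their sum. Working out the expression (((-5 ⊗ 0) ⊕ (-4 ⊗ 6)) ⊕ ((3 ⊕ 6) ⊕ (7 ⊗ 0))) gives -5.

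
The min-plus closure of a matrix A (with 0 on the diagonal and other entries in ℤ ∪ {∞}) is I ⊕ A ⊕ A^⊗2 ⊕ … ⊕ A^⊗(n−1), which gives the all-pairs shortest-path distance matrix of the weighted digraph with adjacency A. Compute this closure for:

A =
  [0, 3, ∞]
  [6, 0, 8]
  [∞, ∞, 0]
Closure =
  [0, 3, 11]
  [6, 0, 8]
  [∞, ∞, 0]

This is the Floyd-Warshall all-pairs shortest-path computation. For each intermediate vertex k = 0, 1, …, 2, update dist[i][j] ← min(dist[i][j], dist[i][k] + dist[k][j]). The final matrix gives, for each (i, j), the minimum total weight of any directed path from i to j (possibly empty when i = j).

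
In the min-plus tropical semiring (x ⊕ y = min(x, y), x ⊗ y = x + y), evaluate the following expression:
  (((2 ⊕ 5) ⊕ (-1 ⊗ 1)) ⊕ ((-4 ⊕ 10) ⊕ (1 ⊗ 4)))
(((2 ⊕ 5) ⊕ (-1 ⊗ 1)) ⊕ ((-4 ⊕ 10) ⊕ (1 ⊗ 4))) = -4

Expand innermost to outermost. Recall ⊕ takes the minimum of its arguments and ⊗ takes their sum. Working out the expression (((2 ⊕ 5) ⊕ (-1 ⊗ 1)) ⊕ ((-4 ⊕ 10) ⊕ (1 ⊗ 4))) gives -4.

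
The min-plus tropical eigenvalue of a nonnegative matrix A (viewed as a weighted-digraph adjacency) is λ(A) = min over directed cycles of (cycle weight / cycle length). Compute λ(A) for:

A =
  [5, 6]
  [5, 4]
λ(A) = 4

Enumerate directed cycles and compute their means (weight / length). Sample:
  cycle 0 → 0: weight = 5, length = 1, mean = 5/1 ≈ 5.000
  cycle 1 → 1: weight = 4, length = 1, mean = 4/1 ≈ 4.000
  cycle 0 → 1 → 0: weight = 11, length = 2, mean = 11/2 ≈ 5.500
  cycle 1 → 0 → 1: weight = 11, length = 2, mean = 11/2 ≈ 5.500
Minimum mean = 4.000, attained e.g. along the cycle 1 → 1 with weight 4 and length 1. So λ(A) = 4/1 = 4.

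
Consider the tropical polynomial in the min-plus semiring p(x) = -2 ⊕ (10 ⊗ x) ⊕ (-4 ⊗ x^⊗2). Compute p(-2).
p(-2) = -8

A tropical monomial a ⊗ x^⊗i evaluates to a + i · x. Evaluating each term at x = -2:
  Term 0 contributes -2 + 0 · -2 = -2
  Term 1 contributes 10 + 1 · -2 = 8
  Term 2 contributes -4 + 2 · -2 = -8
p(-2) = ⊕ of these = min[-2, 8, -8] = -8.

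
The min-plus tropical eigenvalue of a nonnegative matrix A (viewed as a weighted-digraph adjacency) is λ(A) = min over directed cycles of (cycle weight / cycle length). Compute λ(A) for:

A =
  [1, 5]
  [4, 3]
λ(A) = 1

Enumerate directed cycles and compute their means (weight / length). Sample:
  cycle 0 → 0: weight = 1, length = 1, mean = 1/1 ≈ 1.000
  cycle 1 → 1: weight = 3, length = 1, mean = 3/1 ≈ 3.000
  cycle 0 → 1 → 0: weight = 9, length = 2, mean = 9/2 ≈ 4.500
  cycle 1 → 0 → 1: weight = 9, length = 2, mean = 9/2 ≈ 4.500
Minimum mean = 1.000, attained e.g. along the cycle 0 → 0 with weight 1 and length 1. So λ(A) = 1/1 = 1.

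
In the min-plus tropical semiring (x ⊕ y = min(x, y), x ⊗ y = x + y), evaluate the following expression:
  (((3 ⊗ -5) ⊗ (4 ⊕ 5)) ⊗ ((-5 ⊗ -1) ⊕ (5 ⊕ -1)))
(((3 ⊗ -5) ⊗ (4 ⊕ 5)) ⊗ ((-5 ⊗ -1) ⊕ (5 ⊕ -1))) = -4

Expand innermost to outermost. Recall ⊕ takes the minimum of its arguments and ⊗ takes their sum. Working out the expression (((3 ⊗ -5) ⊗ (4 ⊕ 5)) ⊗ ((-5 ⊗ -1) ⊕ (5 ⊕ -1))) gives -4.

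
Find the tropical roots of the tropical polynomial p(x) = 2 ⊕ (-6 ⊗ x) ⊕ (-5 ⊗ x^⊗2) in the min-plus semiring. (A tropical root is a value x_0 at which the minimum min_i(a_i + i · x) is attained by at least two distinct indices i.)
Roots: {-1, 8}

Each tropical root is a break point of the lower envelope of the lines y = a_i + i · x (there are 3 lines, with slopes 0, 1, ..., 2). Only the lines that attain the minimum somewhere contribute to roots; other lines are dominated. Here the surviving (envelope) indices are i = 2, i = 1, i = 0.
Intersections between consecutive envelope lines give the roots: for adjacent envelope indices i < j the intersection is x = (a_i − a_j) / (j − i). Reading off the sorted break points: {-1, 8}.
Verification: at each break x_0, at least two indices attain the minimum of min_i(a_i + i · x_0).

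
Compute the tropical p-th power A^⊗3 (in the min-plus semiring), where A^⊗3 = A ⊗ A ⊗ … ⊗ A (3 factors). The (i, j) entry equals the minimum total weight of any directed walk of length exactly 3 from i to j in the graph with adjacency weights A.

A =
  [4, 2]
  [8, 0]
A^⊗3 =
  [10, 2]
  [8, 0]

Each entry (A^⊗3)_ij equals the minimum over all length-3 walks i = v_0 → v_1 → … → v_3 = j of Σ_t A[v_t][v_{t+1}]. For example, for (i, j) = (0, 1) we minimise over 4 possible intermediate vertex sequences; the minimum is 2, attained along the walk 0 → 1 → 1 → 1.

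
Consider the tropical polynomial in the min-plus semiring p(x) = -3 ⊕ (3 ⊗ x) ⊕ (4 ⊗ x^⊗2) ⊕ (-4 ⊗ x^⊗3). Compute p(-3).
p(-3) = -13

A tropical monomial a ⊗ x^⊗i evaluates to a + i · x. Evaluating each term at x = -3:
  Term 0 contributes -3 + 0 · -3 = -3
  Term 1 contributes 3 + 1 · -3 = 0
  Term 2 contributes 4 + 2 · -3 = -2
  Term 3 contributes -4 + 3 · -3 = -13
p(-3) = ⊕ of these = min[-3, 0, -2, -13] = -13.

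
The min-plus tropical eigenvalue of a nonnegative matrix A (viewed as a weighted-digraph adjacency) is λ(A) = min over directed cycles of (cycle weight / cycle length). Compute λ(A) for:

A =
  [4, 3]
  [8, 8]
λ(A) = 4

Enumerate directed cycles and compute their means (weight / length). Sample:
  cycle 0 → 0: weight = 4, length = 1, mean = 4/1 ≈ 4.000
  cycle 1 → 1: weight = 8, length = 1, mean = 8/1 ≈ 8.000
  cycle 0 → 1 → 0: weight = 11, length = 2, mean = 11/2 ≈ 5.500
  cycle 1 → 0 → 1: weight = 11, length = 2, mean = 11/2 ≈ 5.500
Minimum mean = 4.000, attained e.g. along the cycle 0 → 0 with weight 4 and length 1. So λ(A) = 4/1 = 4.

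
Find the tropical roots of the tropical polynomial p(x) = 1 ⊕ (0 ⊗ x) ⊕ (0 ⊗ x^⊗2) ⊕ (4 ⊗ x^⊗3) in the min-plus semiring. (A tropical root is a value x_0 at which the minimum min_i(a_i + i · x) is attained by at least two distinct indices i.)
Roots: {-4, 0, 1}

Each tropical root is a break point of the lower envelope of the lines y = a_i + i · x (there are 4 lines, with slopes 0, 1, ..., 3). Only the lines that attain the minimum somewhere contribute to roots; other lines are dominated. Here the surviving (envelope) indices are i = 3, i = 2, i = 1, i = 0.
Intersections between consecutive envelope lines give the roots: for adjacent envelope indices i < j the intersection is x = (a_i − a_j) / (j − i). Reading off the sorted break points: {-4, 0, 1}.
Verification: at each break x_0, at least two indices attain the minimum of min_i(a_i + i · x_0).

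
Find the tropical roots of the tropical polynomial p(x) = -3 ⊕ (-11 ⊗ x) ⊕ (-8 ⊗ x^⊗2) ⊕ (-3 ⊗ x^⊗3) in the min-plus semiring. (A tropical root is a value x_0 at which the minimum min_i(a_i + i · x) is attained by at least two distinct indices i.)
Roots: {-5, -3, 8}

Each tropical root is a break point of the lower envelope of the lines y = a_i + i · x (there are 4 lines, with slopes 0, 1, ..., 3). Only the lines that attain the minimum somewhere contribute to roots; other lines are dominated. Here the surviving (envelope) indices are i = 3, i = 2, i = 1, i = 0.
Intersections between consecutive envelope lines give the roots: for adjacent envelope indices i < j the intersection is x = (a_i − a_j) / (j − i). Reading off the sorted break points: {-5, -3, 8}.
Verification: at each break x_0, at least two indices attain the minimum of min_i(a_i + i · x_0).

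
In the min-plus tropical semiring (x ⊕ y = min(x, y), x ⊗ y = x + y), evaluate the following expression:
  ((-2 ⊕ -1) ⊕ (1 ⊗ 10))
((-2 ⊕ -1) ⊕ (1 ⊗ 10)) = -2

Expand innermost to outermost. Recall ⊕ takes the minimum of its arguments and ⊗ takes their sum. Working out the expression ((-2 ⊕ -1) ⊕ (1 ⊗ 10)) gives -2.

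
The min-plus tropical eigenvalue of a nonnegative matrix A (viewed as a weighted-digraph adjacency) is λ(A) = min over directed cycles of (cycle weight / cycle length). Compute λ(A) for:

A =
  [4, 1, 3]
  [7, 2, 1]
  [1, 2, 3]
λ(A) = 1

Enumerate directed cycles and compute their means (weight / length). Sample:
  cycle 0 → 0: weight = 4, length = 1, mean = 4/1 ≈ 4.000
  cycle 1 → 1: weight = 2, length = 1, mean = 2/1 ≈ 2.000
  cycle 2 → 2: weight = 3, length = 1, mean = 3/1 ≈ 3.000
  cycle 0 → 1 → 0: weight = 8, length = 2, mean = 8/2 ≈ 4.000
  cycle 0 → 2 → 0: weight = 4, length = 2, mean = 4/2 ≈ 2.000
  cycle 1 → 0 → 1: weight = 8, length = 2, mean = 8/2 ≈ 4.000
Minimum mean = 1.000, attained e.g. along the cycle 0 → 1 → 2 → 0 with weight 3 and length 3. So λ(A) = 3/3 = 1.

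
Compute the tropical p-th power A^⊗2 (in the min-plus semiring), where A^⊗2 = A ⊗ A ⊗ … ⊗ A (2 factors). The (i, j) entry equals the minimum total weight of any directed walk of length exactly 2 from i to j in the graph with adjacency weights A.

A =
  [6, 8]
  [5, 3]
A^⊗2 =
  [12, 11]
  [8, 6]

Each entry (A^⊗2)_ij equals the minimum over all length-2 walks i = v_0 → v_1 → … → v_2 = j of Σ_t A[v_t][v_{t+1}]. For example, for (i, j) = (0, 1) we minimise over 2 possible intermediate vertex sequences; the minimum is 11, attained along the walk 0 → 1 → 1.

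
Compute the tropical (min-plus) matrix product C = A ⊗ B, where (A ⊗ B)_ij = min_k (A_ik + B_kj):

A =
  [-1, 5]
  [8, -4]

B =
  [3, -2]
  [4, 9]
A ⊗ B =
  [2, -3]
  [0, 5]

Apply the min-plus product entry-by-entry:
  C[0][0] = min over k of (A[0][0] + B[0][0] = -1 + 3 = 2, A[0][1] + B[1][0] = 5 + 4 = 9) = 2 (attained at k = 0)
  C[0][1] = min over k of (A[0][0] + B[0][1] = -1 + -2 = -3, A[0][1] + B[1][1] = 5 + 9 = 14) = -3 (attained at k = 0)
  C[1][0] = min over k of (A[1][0] + B[0][0] = 8 + 3 = 11, A[1][1] + B[1][0] = -4 + 4 = 0) = 0 (attained at k = 1)
  C[1][1] = min over k of (A[1][0] + B[0][1] = 8 + -2 = 6, A[1][1] + B[1][1] = -4 + 9 = 5) = 5 (attained at k = 1)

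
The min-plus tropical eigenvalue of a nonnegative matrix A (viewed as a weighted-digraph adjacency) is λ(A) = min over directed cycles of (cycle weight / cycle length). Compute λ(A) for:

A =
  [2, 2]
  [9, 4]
λ(A) = 2

Enumerate directed cycles and compute their means (weight / length). Sample:
  cycle 0 → 0: weight = 2, length = 1, mean = 2/1 ≈ 2.000
  cycle 1 → 1: weight = 4, length = 1, mean = 4/1 ≈ 4.000
  cycle 0 → 1 → 0: weight = 11, length = 2, mean = 11/2 ≈ 5.500
  cycle 1 → 0 → 1: weight = 11, length = 2, mean = 11/2 ≈ 5.500
Minimum mean = 2.000, attained e.g. along the cycle 0 → 0 with weight 2 and length 1. So λ(A) = 2/1 = 2.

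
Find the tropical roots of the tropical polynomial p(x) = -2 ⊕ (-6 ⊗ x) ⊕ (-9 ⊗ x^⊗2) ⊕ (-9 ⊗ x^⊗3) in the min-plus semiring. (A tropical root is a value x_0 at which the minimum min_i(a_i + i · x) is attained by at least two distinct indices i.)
Roots: {0, 3, 4}

Each tropical root is a break point of the lower envelope of the lines y = a_i + i · x (there are 4 lines, with slopes 0, 1, ..., 3). Only the lines that attain the minimum somewhere contribute to roots; other lines are dominated. Here the surviving (envelope) indices are i = 3, i = 2, i = 1, i = 0.
Intersections between consecutive envelope lines give the roots: for adjacent envelope indices i < j the intersection is x = (a_i − a_j) / (j − i). Reading off the sorted break points: {0, 3, 4}.
Verification: at each break x_0, at least two indices attain the minimum of min_i(a_i + i · x_0).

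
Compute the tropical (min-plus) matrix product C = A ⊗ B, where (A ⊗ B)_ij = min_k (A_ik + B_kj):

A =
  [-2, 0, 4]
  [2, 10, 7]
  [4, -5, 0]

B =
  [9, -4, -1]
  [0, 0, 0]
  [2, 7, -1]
A ⊗ B =
  [0, -6, -3]
  [9, -2, 1]
  [-5, -5, -5]

Apply the min-plus product entry-by-entry:
  C[0][0] = min over k of (A[0][0] + B[0][0] = -2 + 9 = 7, A[0][1] + B[1][0] = 0 + 0 = 0, A[0][2] + B[2][0] = 4 + 2 = 6) = 0 (attained at k = 1)
  C[0][1] = min over k of (A[0][0] + B[0][1] = -2 + -4 = -6, A[0][1] + B[1][1] = 0 + 0 = 0, A[0][2] + B[2][1] = 4 + 7 = 11) = -6 (attained at k = 0)
  C[0][2] = min over k of (A[0][0] + B[0][2] = -2 + -1 = -3, A[0][1] + B[1][2] = 0 + 0 = 0, A[0][2] + B[2][2] = 4 + -1 = 3) = -3 (attained at k = 0)
  C[1][0] = min over k of (A[1][0] + B[0][0] = 2 + 9 = 11, A[1][1] + B[1][0] = 10 + 0 = 10, A[1][2] + B[2][0] = 7 + 2 = 9) = 9 (attained at k = 2)
  C[1][1] = min over k of (A[1][0] + B[0][1] = 2 + -4 = -2, A[1][1] + B[1][1] = 10 + 0 = 10, A[1][2] + B[2][1] = 7 + 7 = 14) = -2 (attained at k = 0)
  C[1][2] = min over k of (A[1][0] + B[0][2] = 2 + -1 = 1, A[1][1] + B[1][2] = 10 + 0 = 10, A[1][2] + B[2][2] = 7 + -1 = 6) = 1 (attained at k = 0)
  C[2][0] = min over k of (A[2][0] + B[0][0] = 4 + 9 = 13, A[2][1] + B[1][0] = -5 + 0 = -5, A[2][2] + B[2][0] = 0 + 2 = 2) = -5 (attained at k = 1)
  C[2][1] = min over k of (A[2][0] + B[0][1] = 4 + -4 = 0, A[2][1] + B[1][1] = -5 + 0 = -5, A[2][2] + B[2][1] = 0 + 7 = 7) = -5 (attained at k = 1)
  C[2][2] = min over k of (A[2][0] + B[0][2] = 4 + -1 = 3, A[2][1] + B[1][2] = -5 + 0 = -5, A[2][2] + B[2][2] = 0 + -1 = -1) = -5 (attained at k = 1)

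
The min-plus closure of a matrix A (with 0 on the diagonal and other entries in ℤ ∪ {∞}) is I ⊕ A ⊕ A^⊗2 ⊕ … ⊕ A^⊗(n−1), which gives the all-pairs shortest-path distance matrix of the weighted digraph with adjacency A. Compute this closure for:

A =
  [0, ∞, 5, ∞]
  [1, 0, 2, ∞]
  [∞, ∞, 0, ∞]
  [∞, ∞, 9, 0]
Closure =
  [0, ∞, 5, ∞]
  [1, 0, 2, ∞]
  [∞, ∞, 0, ∞]
  [∞, ∞, 9, 0]

This is the Floyd-Warshall all-pairs shortest-path computation. For each intermediate vertex k = 0, 1, …, 3, update dist[i][j] ← min(dist[i][j], dist[i][k] + dist[k][j]). The final matrix gives, for each (i, j), the minimum total weight of any directed path from i to j (possibly empty when i = j).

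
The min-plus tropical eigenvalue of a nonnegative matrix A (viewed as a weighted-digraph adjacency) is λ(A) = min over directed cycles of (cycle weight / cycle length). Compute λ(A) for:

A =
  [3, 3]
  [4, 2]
λ(A) = 2

Enumerate directed cycles and compute their means (weight / length). Sample:
  cycle 0 → 0: weight = 3, length = 1, mean = 3/1 ≈ 3.000
  cycle 1 → 1: weight = 2, length = 1, mean = 2/1 ≈ 2.000
  cycle 0 → 1 → 0: weight = 7, length = 2, mean = 7/2 ≈ 3.500
  cycle 1 → 0 → 1: weight = 7, length = 2, mean = 7/2 ≈ 3.500
Minimum mean = 2.000, attained e.g. along the cycle 1 → 1 with weight 2 and length 1. So λ(A) = 2/1 = 2.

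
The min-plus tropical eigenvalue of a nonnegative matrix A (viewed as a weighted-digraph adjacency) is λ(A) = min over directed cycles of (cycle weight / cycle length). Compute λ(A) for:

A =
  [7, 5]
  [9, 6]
λ(A) = 6

Enumerate directed cycles and compute their means (weight / length). Sample:
  cycle 0 → 0: weight = 7, length = 1, mean = 7/1 ≈ 7.000
  cycle 1 → 1: weight = 6, length = 1, mean = 6/1 ≈ 6.000
  cycle 0 → 1 → 0: weight = 14, length = 2, mean = 14/2 ≈ 7.000
  cycle 1 → 0 → 1: weight = 14, length = 2, mean = 14/2 ≈ 7.000
Minimum mean = 6.000, attained e.g. along the cycle 1 → 1 with weight 6 and length 1. So λ(A) = 6/1 = 6.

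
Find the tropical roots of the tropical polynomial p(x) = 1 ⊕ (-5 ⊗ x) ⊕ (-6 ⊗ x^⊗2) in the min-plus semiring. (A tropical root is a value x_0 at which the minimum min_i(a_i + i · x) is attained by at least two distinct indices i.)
Roots: {1, 6}

Each tropical root is a break point of the lower envelope of the lines y = a_i + i · x (there are 3 lines, with slopes 0, 1, ..., 2). Only the lines that attain the minimum somewhere contribute to roots; other lines are dominated. Here the surviving (envelope) indices are i = 2, i = 1, i = 0.
Intersections between consecutive envelope lines give the roots: for adjacent envelope indices i < j the intersection is x = (a_i − a_j) / (j − i). Reading off the sorted break points: {1, 6}.
Verification: at each break x_0, at least two indices attain the minimum of min_i(a_i + i · x_0).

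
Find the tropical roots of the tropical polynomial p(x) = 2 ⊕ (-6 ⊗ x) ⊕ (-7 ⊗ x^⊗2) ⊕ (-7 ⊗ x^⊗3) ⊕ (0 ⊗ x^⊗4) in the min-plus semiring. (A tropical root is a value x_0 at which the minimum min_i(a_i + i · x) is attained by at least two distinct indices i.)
Roots: {-7, 0, 1, 8}

Each tropical root is a break point of the lower envelope of the lines y = a_i + i · x (there are 5 lines, with slopes 0, 1, ..., 4). Only the lines that attain the minimum somewhere contribute to roots; other lines are dominated. Here the surviving (envelope) indices are i = 4, i = 3, i = 2, i = 1, i = 0.
Intersections between consecutive envelope lines give the roots: for adjacent envelope indices i < j the intersection is x = (a_i − a_j) / (j − i). Reading off the sorted break points: {-7, 0, 1, 8}.
Verification: at each break x_0, at least two indices attain the minimum of min_i(a_i + i · x_0).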